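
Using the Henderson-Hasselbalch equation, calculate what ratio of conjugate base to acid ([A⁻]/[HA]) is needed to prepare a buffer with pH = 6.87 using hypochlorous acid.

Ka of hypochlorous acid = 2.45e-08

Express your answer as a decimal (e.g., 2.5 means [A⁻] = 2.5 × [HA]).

pKa = -log(2.45e-08) = 7.6108. pH = pKa + log([A⁻]/[HA]), so log([A⁻]/[HA]) = pH − pKa = 6.87 − 7.6108 = -0.7408. [A⁻]/[HA] = 10^(-0.7408) = 0.182

[A⁻]/[HA] = 0.182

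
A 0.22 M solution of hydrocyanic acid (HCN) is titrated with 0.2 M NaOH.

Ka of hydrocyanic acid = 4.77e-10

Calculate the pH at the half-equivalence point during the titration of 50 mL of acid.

At half-equivalence [HA] = [A⁻], so Henderson-Hasselbalch gives pH = pKa = -log(4.77e-10) = 9.32.

pH = pKa = 9.32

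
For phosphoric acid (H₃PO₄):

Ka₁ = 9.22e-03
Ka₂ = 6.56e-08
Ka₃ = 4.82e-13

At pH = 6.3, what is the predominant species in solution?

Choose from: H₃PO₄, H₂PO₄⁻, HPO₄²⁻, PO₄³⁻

pKa₁ = 2.04, pKa₂ = 7.18, pKa₃ = 12.32. For a polyprotic acid the predominant species crosses at each pKa: below pKa_n the protonated form dominates, above it the deprotonated form does. At pH = 6.3, the predominant species is H₂PO₄⁻.

H₂PO₄⁻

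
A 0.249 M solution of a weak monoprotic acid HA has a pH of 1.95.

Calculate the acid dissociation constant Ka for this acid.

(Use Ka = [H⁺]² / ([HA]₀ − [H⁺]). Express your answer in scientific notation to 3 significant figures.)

[H⁺] = 10^(−pH) = 10^(−1.95) = 1.122e-02 M. For HA ⇌ H⁺ + A⁻, Ka = [H⁺][A⁻]/[HA] = [H⁺]² / ([HA]₀ − [H⁺]) = (1.122e-02)² / (0.249 − 1.122e-02) = 5.29e-04.

K_a = 5.29e-04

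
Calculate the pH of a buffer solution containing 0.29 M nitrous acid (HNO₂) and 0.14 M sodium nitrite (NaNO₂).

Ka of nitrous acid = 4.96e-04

pKa = -log(4.96e-04) = 3.30. pH = pKa + log([A⁻]/[HA]) = 3.30 + log(0.14/0.29)

pH = 2.99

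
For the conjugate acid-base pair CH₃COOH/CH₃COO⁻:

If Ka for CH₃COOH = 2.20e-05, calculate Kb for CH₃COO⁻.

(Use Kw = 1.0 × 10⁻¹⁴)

For a conjugate pair Ka × Kb = Kw, so Kb = Kw/Ka = 1.0 × 10⁻¹⁴ / 2.20e-05 = 4.55e-10.

K_b = 4.55e-10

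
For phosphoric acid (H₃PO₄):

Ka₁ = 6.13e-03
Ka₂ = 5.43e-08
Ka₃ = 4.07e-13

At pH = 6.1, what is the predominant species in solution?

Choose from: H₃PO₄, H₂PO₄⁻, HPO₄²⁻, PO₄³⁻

pKa₁ = 2.21, pKa₂ = 7.27, pKa₃ = 12.39. For a polyprotic acid the predominant species crosses at each pKa: below pKa_n the protonated form dominates, above it the deprotonated form does. At pH = 6.1, the predominant species is H₂PO₄⁻.

H₂PO₄⁻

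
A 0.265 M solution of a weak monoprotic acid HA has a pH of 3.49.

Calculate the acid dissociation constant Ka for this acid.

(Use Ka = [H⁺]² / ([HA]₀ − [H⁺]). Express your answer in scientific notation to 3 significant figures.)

[H⁺] = 10^(−pH) = 10^(−3.49) = 3.236e-04 M. For HA ⇌ H⁺ + A⁻, Ka = [H⁺][A⁻]/[HA] = [H⁺]² / ([HA]₀ − [H⁺]) = (3.236e-04)² / (0.265 − 3.236e-04) = 3.96e-07.

K_a = 3.96e-07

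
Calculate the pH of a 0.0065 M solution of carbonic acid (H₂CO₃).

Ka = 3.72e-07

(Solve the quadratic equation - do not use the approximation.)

x² + Ka×x - Ka×C = 0. Using quadratic formula: [H⁺] = 4.8988e-05

pH = 4.31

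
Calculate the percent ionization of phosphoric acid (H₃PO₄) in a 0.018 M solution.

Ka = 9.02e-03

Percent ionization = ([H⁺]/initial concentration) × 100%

Using Ka equilibrium: x² + Ka×x - Ka×C = 0. Solving: [H⁺] = 9.0067e-03. Percent = (9.0067e-03/0.018) × 100

Percent ionization = 50%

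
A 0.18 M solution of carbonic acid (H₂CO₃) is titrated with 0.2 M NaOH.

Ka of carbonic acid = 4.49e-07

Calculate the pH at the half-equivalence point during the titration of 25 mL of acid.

At half-equivalence [HA] = [A⁻], so Henderson-Hasselbalch gives pH = pKa = -log(4.49e-07) = 6.35.

pH = pKa = 6.35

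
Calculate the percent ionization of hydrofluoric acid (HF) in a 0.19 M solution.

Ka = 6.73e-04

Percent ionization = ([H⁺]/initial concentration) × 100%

Using Ka equilibrium: x² + Ka×x - Ka×C = 0. Solving: [H⁺] = 1.0976e-02. Percent = (1.0976e-02/0.19) × 100

Percent ionization = 5.78%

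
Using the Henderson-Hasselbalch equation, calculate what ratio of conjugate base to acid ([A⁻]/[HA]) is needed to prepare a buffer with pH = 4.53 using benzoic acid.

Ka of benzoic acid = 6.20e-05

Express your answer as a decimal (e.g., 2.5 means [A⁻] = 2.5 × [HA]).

pKa = -log(6.20e-05) = 4.2076. pH = pKa + log([A⁻]/[HA]), so log([A⁻]/[HA]) = pH − pKa = 4.53 − 4.2076 = 0.3224. [A⁻]/[HA] = 10^(0.3224) = 2.10

[A⁻]/[HA] = 2.10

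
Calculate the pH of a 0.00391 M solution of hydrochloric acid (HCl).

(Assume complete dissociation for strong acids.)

[H⁺] = 0.00391 M for strong acid. pH = -log[H⁺] = -log(0.00391)

pH = 2.41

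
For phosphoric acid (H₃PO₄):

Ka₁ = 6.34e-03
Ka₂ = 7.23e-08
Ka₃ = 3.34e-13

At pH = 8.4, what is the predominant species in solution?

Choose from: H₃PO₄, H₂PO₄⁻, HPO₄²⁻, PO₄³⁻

pKa₁ = 2.20, pKa₂ = 7.14, pKa₃ = 12.48. For a polyprotic acid the predominant species crosses at each pKa: below pKa_n the protonated form dominates, above it the deprotonated form does. At pH = 8.4, the predominant species is HPO₄²⁻.

HPO₄²⁻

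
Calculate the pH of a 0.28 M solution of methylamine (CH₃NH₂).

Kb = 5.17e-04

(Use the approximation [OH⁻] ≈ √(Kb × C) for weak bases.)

[OH⁻] = √(Kb × C) = √(5.17e-04 × 0.28) = 1.2032e-02. pOH = 1.92, pH = 14 - pOH

pH = 12.08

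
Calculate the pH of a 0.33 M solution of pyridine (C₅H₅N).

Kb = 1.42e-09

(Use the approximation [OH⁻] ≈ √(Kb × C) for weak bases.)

[OH⁻] = √(Kb × C) = √(1.42e-09 × 0.33) = 2.1647e-05. pOH = 4.66, pH = 14 - pOH

pH = 9.34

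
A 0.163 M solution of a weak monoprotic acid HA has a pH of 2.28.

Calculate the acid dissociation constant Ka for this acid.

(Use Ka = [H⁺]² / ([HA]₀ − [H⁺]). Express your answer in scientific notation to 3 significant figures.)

[H⁺] = 10^(−pH) = 10^(−2.28) = 5.248e-03 M. For HA ⇌ H⁺ + A⁻, Ka = [H⁺][A⁻]/[HA] = [H⁺]² / ([HA]₀ − [H⁺]) = (5.248e-03)² / (0.163 − 5.248e-03) = 1.75e-04.

K_a = 1.75e-04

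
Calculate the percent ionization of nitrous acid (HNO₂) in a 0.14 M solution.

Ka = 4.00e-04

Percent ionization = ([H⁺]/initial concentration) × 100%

Using Ka equilibrium: x² + Ka×x - Ka×C = 0. Solving: [H⁺] = 7.2860e-03. Percent = (7.2860e-03/0.14) × 100

Percent ionization = 5.2%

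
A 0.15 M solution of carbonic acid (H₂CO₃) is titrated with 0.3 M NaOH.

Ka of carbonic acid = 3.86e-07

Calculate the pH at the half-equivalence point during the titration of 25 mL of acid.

At half-equivalence [HA] = [A⁻], so Henderson-Hasselbalch gives pH = pKa = -log(3.86e-07) = 6.41.

pH = pKa = 6.41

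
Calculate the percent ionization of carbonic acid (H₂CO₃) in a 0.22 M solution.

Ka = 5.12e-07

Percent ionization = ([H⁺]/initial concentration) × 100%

Using Ka equilibrium: x² + Ka×x - Ka×C = 0. Solving: [H⁺] = 3.3536e-04. Percent = (3.3536e-04/0.22) × 100

Percent ionization = 0.152%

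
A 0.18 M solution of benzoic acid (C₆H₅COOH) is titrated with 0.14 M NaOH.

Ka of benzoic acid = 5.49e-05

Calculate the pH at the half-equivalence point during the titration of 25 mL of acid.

At half-equivalence [HA] = [A⁻], so Henderson-Hasselbalch gives pH = pKa = -log(5.49e-05) = 4.26.

pH = pKa = 4.26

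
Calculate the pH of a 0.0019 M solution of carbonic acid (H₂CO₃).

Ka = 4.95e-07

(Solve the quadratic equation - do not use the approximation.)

x² + Ka×x - Ka×C = 0. Using quadratic formula: [H⁺] = 3.0421e-05

pH = 4.52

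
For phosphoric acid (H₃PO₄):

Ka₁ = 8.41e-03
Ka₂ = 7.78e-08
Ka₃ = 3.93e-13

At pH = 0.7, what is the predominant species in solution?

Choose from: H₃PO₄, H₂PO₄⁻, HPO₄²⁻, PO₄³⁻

pKa₁ = 2.08, pKa₂ = 7.11, pKa₃ = 12.41. For a polyprotic acid the predominant species crosses at each pKa: below pKa_n the protonated form dominates, above it the deprotonated form does. At pH = 0.7, the predominant species is H₃PO₄.

H₃PO₄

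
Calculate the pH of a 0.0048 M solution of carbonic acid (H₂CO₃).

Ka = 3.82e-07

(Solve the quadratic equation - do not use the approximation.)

x² + Ka×x - Ka×C = 0. Using quadratic formula: [H⁺] = 4.2630e-05

pH = 4.37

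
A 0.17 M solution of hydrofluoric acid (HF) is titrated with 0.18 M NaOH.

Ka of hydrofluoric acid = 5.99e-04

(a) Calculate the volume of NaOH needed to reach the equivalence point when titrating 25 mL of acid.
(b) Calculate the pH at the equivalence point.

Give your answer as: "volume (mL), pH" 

moles acid = 0.17 × 25/1000 = 0.00425 mol; V_base = moles/0.18 × 1000 = 23.6 mL. At equivalence only the conjugate base is present: [A⁻] = 0.00425/0.049 = 8.7429e-02 M. Kb = Kw/Ka = 1.67e-11; [OH⁻] = √(Kb × [A⁻]) = 1.2081e-06; pOH = 5.92; pH = 14 - pOH = 8.08.

V = 23.6 mL, pH = 8.08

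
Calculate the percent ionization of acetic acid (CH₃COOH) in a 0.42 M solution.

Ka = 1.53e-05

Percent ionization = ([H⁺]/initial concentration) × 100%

Using Ka equilibrium: x² + Ka×x - Ka×C = 0. Solving: [H⁺] = 2.5273e-03. Percent = (2.5273e-03/0.42) × 100

Percent ionization = 0.602%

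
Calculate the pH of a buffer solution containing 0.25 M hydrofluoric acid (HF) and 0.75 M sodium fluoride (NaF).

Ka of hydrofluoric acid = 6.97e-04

pKa = -log(6.97e-04) = 3.16. pH = pKa + log([A⁻]/[HA]) = 3.16 + log(0.75/0.25)

pH = 3.63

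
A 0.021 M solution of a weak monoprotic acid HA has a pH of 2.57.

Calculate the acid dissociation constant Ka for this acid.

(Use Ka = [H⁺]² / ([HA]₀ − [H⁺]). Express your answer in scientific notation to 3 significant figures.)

[H⁺] = 10^(−pH) = 10^(−2.57) = 2.692e-03 M. For HA ⇌ H⁺ + A⁻, Ka = [H⁺][A⁻]/[HA] = [H⁺]² / ([HA]₀ − [H⁺]) = (2.692e-03)² / (0.021 − 2.692e-03) = 3.96e-04.

K_a = 3.96e-04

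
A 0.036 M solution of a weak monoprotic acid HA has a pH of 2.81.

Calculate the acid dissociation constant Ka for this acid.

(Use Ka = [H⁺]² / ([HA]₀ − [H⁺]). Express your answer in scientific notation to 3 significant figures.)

[H⁺] = 10^(−pH) = 10^(−2.81) = 1.549e-03 M. For HA ⇌ H⁺ + A⁻, Ka = [H⁺][A⁻]/[HA] = [H⁺]² / ([HA]₀ − [H⁺]) = (1.549e-03)² / (0.036 − 1.549e-03) = 6.96e-05.

K_a = 6.96e-05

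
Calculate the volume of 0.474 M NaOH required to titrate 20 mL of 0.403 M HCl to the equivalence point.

At equivalence: moles acid = moles base. moles HCl = 0.403 × 20/1000 = 0.00806 mol. V_base = moles / 0.474 × 1000 = 17.0 mL.

V_{base} = 17.0 mL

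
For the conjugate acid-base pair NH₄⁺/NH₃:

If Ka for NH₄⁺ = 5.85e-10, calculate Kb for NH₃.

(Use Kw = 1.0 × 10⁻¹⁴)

For a conjugate pair Ka × Kb = Kw, so Kb = Kw/Ka = 1.0 × 10⁻¹⁴ / 5.85e-10 = 1.71e-05.

K_b = 1.71e-05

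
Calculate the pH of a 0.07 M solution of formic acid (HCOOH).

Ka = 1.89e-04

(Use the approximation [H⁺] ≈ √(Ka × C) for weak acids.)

[H⁺] = √(Ka × C) = √(1.89e-04 × 0.07) = 3.6373e-03. pH = -log(3.6373e-03)

pH = 2.44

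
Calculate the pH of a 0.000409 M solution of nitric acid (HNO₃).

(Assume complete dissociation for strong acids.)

[H⁺] = 0.000409 M for strong acid. pH = -log[H⁺] = -log(0.000409)

pH = 3.39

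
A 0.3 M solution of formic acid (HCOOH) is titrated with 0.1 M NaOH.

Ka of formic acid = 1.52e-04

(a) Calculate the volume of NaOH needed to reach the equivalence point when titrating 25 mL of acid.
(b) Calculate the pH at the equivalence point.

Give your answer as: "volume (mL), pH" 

moles acid = 0.3 × 25/1000 = 0.0075 mol; V_base = moles/0.1 × 1000 = 75.0 mL. At equivalence only the conjugate base is present: [A⁻] = 0.0075/0.100 = 7.5000e-02 M. Kb = Kw/Ka = 6.58e-11; [OH⁻] = √(Kb × [A⁻]) = 2.2213e-06; pOH = 5.65; pH = 14 - pOH = 8.35.

V = 75.0 mL, pH = 8.35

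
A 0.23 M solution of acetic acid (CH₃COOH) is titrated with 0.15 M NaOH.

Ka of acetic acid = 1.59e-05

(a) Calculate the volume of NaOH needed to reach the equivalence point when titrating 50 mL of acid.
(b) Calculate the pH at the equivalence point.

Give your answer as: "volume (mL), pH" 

moles acid = 0.23 × 50/1000 = 0.0115 mol; V_base = moles/0.15 × 1000 = 76.7 mL. At equivalence only the conjugate base is present: [A⁻] = 0.0115/0.127 = 9.0789e-02 M. Kb = Kw/Ka = 6.29e-10; [OH⁻] = √(Kb × [A⁻]) = 7.5565e-06; pOH = 5.12; pH = 14 - pOH = 8.88.

V = 76.7 mL, pH = 8.88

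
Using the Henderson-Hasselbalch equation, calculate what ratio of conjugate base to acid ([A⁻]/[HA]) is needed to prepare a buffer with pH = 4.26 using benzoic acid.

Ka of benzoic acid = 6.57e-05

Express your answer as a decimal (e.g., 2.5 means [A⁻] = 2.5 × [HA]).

pKa = -log(6.57e-05) = 4.1824. pH = pKa + log([A⁻]/[HA]), so log([A⁻]/[HA]) = pH − pKa = 4.26 − 4.1824 = 0.0776. [A⁻]/[HA] = 10^(0.0776) = 1.20

[A⁻]/[HA] = 1.20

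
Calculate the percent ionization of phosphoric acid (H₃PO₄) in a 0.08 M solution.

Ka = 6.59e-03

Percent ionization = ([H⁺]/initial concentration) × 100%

Using Ka equilibrium: x² + Ka×x - Ka×C = 0. Solving: [H⁺] = 1.9901e-02. Percent = (1.9901e-02/0.08) × 100

Percent ionization = 24.9%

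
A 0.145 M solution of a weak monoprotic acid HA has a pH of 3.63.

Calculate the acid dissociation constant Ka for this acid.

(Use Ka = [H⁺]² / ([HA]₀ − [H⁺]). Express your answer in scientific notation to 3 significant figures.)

[H⁺] = 10^(−pH) = 10^(−3.63) = 2.344e-04 M. For HA ⇌ H⁺ + A⁻, Ka = [H⁺][A⁻]/[HA] = [H⁺]² / ([HA]₀ − [H⁺]) = (2.344e-04)² / (0.145 − 2.344e-04) = 3.80e-07.

K_a = 3.80e-07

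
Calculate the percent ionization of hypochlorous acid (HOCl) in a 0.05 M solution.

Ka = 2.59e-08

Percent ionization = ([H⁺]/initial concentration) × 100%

Using Ka equilibrium: x² + Ka×x - Ka×C = 0. Solving: [H⁺] = 3.5973e-05. Percent = (3.5973e-05/0.05) × 100

Percent ionization = 0.0719%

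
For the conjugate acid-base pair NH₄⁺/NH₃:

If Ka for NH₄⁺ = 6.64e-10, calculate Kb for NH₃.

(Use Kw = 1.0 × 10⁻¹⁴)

For a conjugate pair Ka × Kb = Kw, so Kb = Kw/Ka = 1.0 × 10⁻¹⁴ / 6.64e-10 = 1.51e-05.

K_b = 1.51e-05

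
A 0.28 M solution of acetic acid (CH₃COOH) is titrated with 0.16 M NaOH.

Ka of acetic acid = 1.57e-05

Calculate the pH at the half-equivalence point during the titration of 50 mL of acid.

At half-equivalence [HA] = [A⁻], so Henderson-Hasselbalch gives pH = pKa = -log(1.57e-05) = 4.80.

pH = pKa = 4.80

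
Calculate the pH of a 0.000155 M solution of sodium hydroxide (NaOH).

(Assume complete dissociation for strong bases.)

[OH⁻] = 0.000155 M for strong base. pOH = -log[OH⁻] = 3.81, pH = 14 - pOH

pH = 10.19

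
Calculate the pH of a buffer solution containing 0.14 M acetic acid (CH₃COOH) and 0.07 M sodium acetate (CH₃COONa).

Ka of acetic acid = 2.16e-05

pKa = -log(2.16e-05) = 4.67. pH = pKa + log([A⁻]/[HA]) = 4.67 + log(0.07/0.14)

pH = 4.36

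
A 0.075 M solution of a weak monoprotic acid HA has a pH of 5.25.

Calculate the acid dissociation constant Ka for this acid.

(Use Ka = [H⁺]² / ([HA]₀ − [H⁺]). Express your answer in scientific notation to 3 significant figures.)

[H⁺] = 10^(−pH) = 10^(−5.25) = 5.623e-06 M. For HA ⇌ H⁺ + A⁻, Ka = [H⁺][A⁻]/[HA] = [H⁺]² / ([HA]₀ − [H⁺]) = (5.623e-06)² / (0.075 − 5.623e-06) = 4.22e-10.

K_a = 4.22e-10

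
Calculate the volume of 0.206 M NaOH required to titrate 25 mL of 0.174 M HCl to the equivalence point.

At equivalence: moles acid = moles base. moles HCl = 0.174 × 25/1000 = 0.00435 mol. V_base = moles / 0.206 × 1000 = 21.1 mL.

V_{base} = 21.1 mL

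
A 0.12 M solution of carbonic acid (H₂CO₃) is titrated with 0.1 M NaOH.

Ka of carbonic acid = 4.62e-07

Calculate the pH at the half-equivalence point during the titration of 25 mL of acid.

At half-equivalence [HA] = [A⁻], so Henderson-Hasselbalch gives pH = pKa = -log(4.62e-07) = 6.34.

pH = pKa = 6.34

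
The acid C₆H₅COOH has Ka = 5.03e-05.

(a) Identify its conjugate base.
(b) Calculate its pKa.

(a) The conjugate base is formed by removing one H⁺ from C₆H₅COOH, giving C₆H₅COO⁻. (b) pKa = -log(Ka) = -log(5.03e-05) = 4.30.

Conjugate base: C₆H₅COO⁻; pK_a = 4.30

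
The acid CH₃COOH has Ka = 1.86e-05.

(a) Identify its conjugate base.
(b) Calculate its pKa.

(a) The conjugate base is formed by removing one H⁺ from CH₃COOH, giving CH₃COO⁻. (b) pKa = -log(Ka) = -log(1.86e-05) = 4.73.

Conjugate base: CH₃COO⁻; pK_a = 4.73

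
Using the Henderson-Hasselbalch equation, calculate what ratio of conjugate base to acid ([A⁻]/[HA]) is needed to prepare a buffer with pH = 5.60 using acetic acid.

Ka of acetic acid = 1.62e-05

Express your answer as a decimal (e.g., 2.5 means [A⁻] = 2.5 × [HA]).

pKa = -log(1.62e-05) = 4.7905. pH = pKa + log([A⁻]/[HA]), so log([A⁻]/[HA]) = pH − pKa = 5.60 − 4.7905 = 0.8095. [A⁻]/[HA] = 10^(0.8095) = 6.45

[A⁻]/[HA] = 6.45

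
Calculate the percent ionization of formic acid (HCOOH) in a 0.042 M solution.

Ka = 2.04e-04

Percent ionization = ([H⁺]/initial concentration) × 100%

Using Ka equilibrium: x² + Ka×x - Ka×C = 0. Solving: [H⁺] = 2.8269e-03. Percent = (2.8269e-03/0.042) × 100

Percent ionization = 6.73%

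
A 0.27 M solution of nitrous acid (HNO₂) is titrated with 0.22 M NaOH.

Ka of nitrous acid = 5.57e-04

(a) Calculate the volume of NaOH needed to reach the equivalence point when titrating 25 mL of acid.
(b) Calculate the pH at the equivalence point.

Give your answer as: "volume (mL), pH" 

moles acid = 0.27 × 25/1000 = 0.00675 mol; V_base = moles/0.22 × 1000 = 30.7 mL. At equivalence only the conjugate base is present: [A⁻] = 0.00675/0.056 = 1.2122e-01 M. Kb = Kw/Ka = 1.80e-11; [OH⁻] = √(Kb × [A⁻]) = 1.4753e-06; pOH = 5.83; pH = 14 - pOH = 8.17.

V = 30.7 mL, pH = 8.17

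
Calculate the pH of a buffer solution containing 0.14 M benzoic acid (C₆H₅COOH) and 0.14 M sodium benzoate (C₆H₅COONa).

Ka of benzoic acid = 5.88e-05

pKa = -log(5.88e-05) = 4.23. pH = pKa + log([A⁻]/[HA]) = 4.23 + log(0.14/0.14)

pH = 4.23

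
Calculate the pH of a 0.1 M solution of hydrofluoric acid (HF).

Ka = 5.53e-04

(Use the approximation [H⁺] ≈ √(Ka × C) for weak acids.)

[H⁺] = √(Ka × C) = √(5.53e-04 × 0.1) = 7.4364e-03. pH = -log(7.4364e-03)

pH = 2.13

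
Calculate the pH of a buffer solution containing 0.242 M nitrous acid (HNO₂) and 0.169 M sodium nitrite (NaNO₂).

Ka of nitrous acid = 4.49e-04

pKa = -log(4.49e-04) = 3.35. pH = pKa + log([A⁻]/[HA]) = 3.35 + log(0.169/0.242)

pH = 3.19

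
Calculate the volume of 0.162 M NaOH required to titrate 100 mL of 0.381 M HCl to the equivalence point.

At equivalence: moles acid = moles base. moles HCl = 0.381 × 100/1000 = 0.0381 mol. V_base = moles / 0.162 × 1000 = 235.2 mL.

V_{base} = 235.2 mL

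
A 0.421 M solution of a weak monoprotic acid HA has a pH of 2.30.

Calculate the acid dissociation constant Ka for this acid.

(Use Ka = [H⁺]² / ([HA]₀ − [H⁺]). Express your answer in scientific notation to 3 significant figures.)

[H⁺] = 10^(−pH) = 10^(−2.30) = 5.012e-03 M. For HA ⇌ H⁺ + A⁻, Ka = [H⁺][A⁻]/[HA] = [H⁺]² / ([HA]₀ − [H⁺]) = (5.012e-03)² / (0.421 − 5.012e-03) = 6.04e-05.

K_a = 6.04e-05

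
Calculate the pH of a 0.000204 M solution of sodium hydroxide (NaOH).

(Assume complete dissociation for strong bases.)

[OH⁻] = 0.000204 M for strong base. pOH = -log[OH⁻] = 3.69, pH = 14 - pOH

pH = 10.31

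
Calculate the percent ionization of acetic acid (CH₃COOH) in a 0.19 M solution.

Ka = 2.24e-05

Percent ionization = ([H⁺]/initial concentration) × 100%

Using Ka equilibrium: x² + Ka×x - Ka×C = 0. Solving: [H⁺] = 2.0518e-03. Percent = (2.0518e-03/0.19) × 100

Percent ionization = 1.08%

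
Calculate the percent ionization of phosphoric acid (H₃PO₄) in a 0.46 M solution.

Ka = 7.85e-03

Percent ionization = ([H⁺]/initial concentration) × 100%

Using Ka equilibrium: x² + Ka×x - Ka×C = 0. Solving: [H⁺] = 5.6295e-02. Percent = (5.6295e-02/0.46) × 100

Percent ionization = 12.2%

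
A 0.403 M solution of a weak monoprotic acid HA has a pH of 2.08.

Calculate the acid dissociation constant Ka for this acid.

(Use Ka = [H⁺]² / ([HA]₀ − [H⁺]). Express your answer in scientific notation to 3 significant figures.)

[H⁺] = 10^(−pH) = 10^(−2.08) = 8.318e-03 M. For HA ⇌ H⁺ + A⁻, Ka = [H⁺][A⁻]/[HA] = [H⁺]² / ([HA]₀ − [H⁺]) = (8.318e-03)² / (0.403 − 8.318e-03) = 1.75e-04.

K_a = 1.75e-04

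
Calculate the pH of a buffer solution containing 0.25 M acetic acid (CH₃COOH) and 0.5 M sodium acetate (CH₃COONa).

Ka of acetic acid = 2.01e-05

pKa = -log(2.01e-05) = 4.70. pH = pKa + log([A⁻]/[HA]) = 4.70 + log(0.5/0.25)

pH = 5.00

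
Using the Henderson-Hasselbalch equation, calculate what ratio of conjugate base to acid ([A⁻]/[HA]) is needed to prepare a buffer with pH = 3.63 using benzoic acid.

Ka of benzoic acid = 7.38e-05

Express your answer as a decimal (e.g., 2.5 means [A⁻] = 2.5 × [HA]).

pKa = -log(7.38e-05) = 4.1319. pH = pKa + log([A⁻]/[HA]), so log([A⁻]/[HA]) = pH − pKa = 3.63 − 4.1319 = -0.5019. [A⁻]/[HA] = 10^(-0.5019) = 0.315

[A⁻]/[HA] = 0.315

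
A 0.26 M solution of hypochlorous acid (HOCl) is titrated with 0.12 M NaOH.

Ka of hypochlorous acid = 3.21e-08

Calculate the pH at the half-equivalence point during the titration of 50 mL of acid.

At half-equivalence [HA] = [A⁻], so Henderson-Hasselbalch gives pH = pKa = -log(3.21e-08) = 7.49.

pH = pKa = 7.49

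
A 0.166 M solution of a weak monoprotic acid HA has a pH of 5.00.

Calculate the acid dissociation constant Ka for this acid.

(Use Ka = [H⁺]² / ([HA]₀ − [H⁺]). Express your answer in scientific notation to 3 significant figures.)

[H⁺] = 10^(−pH) = 10^(−5.00) = 1.000e-05 M. For HA ⇌ H⁺ + A⁻, Ka = [H⁺][A⁻]/[HA] = [H⁺]² / ([HA]₀ − [H⁺]) = (1.000e-05)² / (0.166 − 1.000e-05) = 6.02e-10.

K_a = 6.02e-10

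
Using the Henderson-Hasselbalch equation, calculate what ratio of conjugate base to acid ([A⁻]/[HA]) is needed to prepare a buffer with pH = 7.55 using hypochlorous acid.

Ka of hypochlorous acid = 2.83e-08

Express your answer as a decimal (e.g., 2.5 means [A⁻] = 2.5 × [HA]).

pKa = -log(2.83e-08) = 7.5482. pH = pKa + log([A⁻]/[HA]), so log([A⁻]/[HA]) = pH − pKa = 7.55 − 7.5482 = 0.0018. [A⁻]/[HA] = 10^(0.0018) = 1.00

[A⁻]/[HA] = 1.00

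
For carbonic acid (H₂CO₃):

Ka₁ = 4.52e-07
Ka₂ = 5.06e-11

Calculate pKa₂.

pKa₂ = -log(Ka₂) = -log(5.06e-11) = 10.30.

pK_{a2} = 10.30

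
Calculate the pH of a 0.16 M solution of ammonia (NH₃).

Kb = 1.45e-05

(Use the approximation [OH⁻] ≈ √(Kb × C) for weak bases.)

[OH⁻] = √(Kb × C) = √(1.45e-05 × 0.16) = 1.5232e-03. pOH = 2.82, pH = 14 - pOH

pH = 11.18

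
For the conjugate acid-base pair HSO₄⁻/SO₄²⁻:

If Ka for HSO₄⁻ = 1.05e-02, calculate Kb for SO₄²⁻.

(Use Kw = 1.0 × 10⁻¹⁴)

For a conjugate pair Ka × Kb = Kw, so Kb = Kw/Ka = 1.0 × 10⁻¹⁴ / 1.05e-02 = 9.52e-13.

K_b = 9.52e-13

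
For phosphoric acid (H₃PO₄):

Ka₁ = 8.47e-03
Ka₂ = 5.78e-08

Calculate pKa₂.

pKa₂ = -log(Ka₂) = -log(5.78e-08) = 7.24.

pK_{a2} = 7.24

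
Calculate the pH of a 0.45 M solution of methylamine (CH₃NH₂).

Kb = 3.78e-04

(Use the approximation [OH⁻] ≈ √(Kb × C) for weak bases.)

[OH⁻] = √(Kb × C) = √(3.78e-04 × 0.45) = 1.3042e-02. pOH = 1.88, pH = 14 - pOH

pH = 12.12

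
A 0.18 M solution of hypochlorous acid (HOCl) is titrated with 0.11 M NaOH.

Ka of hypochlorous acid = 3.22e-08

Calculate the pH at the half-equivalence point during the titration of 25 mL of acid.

At half-equivalence [HA] = [A⁻], so Henderson-Hasselbalch gives pH = pKa = -log(3.22e-08) = 7.49.

pH = pKa = 7.49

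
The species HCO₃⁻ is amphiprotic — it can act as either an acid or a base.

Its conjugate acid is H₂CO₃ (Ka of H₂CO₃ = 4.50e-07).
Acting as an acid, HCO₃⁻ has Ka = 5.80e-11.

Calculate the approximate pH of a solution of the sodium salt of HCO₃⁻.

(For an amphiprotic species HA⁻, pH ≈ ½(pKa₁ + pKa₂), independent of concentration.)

pKa₁ = -log(4.50e-07) = 6.35; pKa₂ = -log(5.80e-11) = 10.24. For an amphiprotic species, pH ≈ ½(pKa₁ + pKa₂) = ½(6.35 + 10.24) = 8.29.

pH = 8.29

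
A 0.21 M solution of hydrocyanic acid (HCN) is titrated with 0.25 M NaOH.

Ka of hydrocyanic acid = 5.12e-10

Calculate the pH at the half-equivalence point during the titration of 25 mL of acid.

At half-equivalence [HA] = [A⁻], so Henderson-Hasselbalch gives pH = pKa = -log(5.12e-10) = 9.29.

pH = pKa = 9.29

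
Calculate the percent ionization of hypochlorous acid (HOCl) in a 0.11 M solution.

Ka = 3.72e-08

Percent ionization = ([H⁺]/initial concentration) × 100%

Using Ka equilibrium: x² + Ka×x - Ka×C = 0. Solving: [H⁺] = 6.3950e-05. Percent = (6.3950e-05/0.11) × 100

Percent ionization = 0.0581%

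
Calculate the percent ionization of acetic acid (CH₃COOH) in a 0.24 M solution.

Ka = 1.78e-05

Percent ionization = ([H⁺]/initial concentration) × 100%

Using Ka equilibrium: x² + Ka×x - Ka×C = 0. Solving: [H⁺] = 2.0580e-03. Percent = (2.0580e-03/0.24) × 100

Percent ionization = 0.858%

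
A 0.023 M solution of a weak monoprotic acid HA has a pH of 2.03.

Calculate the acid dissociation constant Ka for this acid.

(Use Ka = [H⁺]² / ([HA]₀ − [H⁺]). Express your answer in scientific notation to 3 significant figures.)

[H⁺] = 10^(−pH) = 10^(−2.03) = 9.333e-03 M. For HA ⇌ H⁺ + A⁻, Ka = [H⁺][A⁻]/[HA] = [H⁺]² / ([HA]₀ − [H⁺]) = (9.333e-03)² / (0.023 − 9.333e-03) = 6.37e-03.

K_a = 6.37e-03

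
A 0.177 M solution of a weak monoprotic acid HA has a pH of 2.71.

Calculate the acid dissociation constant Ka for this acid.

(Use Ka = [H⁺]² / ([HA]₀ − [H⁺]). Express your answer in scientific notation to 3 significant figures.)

[H⁺] = 10^(−pH) = 10^(−2.71) = 1.950e-03 M. For HA ⇌ H⁺ + A⁻, Ka = [H⁺][A⁻]/[HA] = [H⁺]² / ([HA]₀ − [H⁺]) = (1.950e-03)² / (0.177 − 1.950e-03) = 2.17e-05.

K_a = 2.17e-05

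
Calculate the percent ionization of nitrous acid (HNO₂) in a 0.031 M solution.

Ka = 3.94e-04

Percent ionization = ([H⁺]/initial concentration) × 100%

Using Ka equilibrium: x² + Ka×x - Ka×C = 0. Solving: [H⁺] = 3.3034e-03. Percent = (3.3034e-03/0.031) × 100

Percent ionization = 10.7%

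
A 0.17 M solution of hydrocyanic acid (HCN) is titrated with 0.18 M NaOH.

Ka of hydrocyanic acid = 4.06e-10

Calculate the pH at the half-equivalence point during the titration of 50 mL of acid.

At half-equivalence [HA] = [A⁻], so Henderson-Hasselbalch gives pH = pKa = -log(4.06e-10) = 9.39.

pH = pKa = 9.39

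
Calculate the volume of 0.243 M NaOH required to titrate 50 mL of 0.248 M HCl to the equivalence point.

At equivalence: moles acid = moles base. moles HCl = 0.248 × 50/1000 = 0.0124 mol. V_base = moles / 0.243 × 1000 = 51.0 mL.

V_{base} = 51.0 mL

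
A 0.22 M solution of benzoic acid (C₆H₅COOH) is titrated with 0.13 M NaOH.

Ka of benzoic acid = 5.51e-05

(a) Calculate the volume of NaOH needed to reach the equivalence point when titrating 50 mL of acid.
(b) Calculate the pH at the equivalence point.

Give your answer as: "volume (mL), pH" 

moles acid = 0.22 × 50/1000 = 0.011 mol; V_base = moles/0.13 × 1000 = 84.6 mL. At equivalence only the conjugate base is present: [A⁻] = 0.011/0.135 = 8.1714e-02 M. Kb = Kw/Ka = 1.81e-10; [OH⁻] = √(Kb × [A⁻]) = 3.8510e-06; pOH = 5.41; pH = 14 - pOH = 8.59.

V = 84.6 mL, pH = 8.59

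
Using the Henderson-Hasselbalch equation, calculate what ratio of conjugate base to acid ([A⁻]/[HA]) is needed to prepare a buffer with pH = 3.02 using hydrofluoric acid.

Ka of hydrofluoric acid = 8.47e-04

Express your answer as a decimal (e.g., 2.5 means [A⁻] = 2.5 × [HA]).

pKa = -log(8.47e-04) = 3.0721. pH = pKa + log([A⁻]/[HA]), so log([A⁻]/[HA]) = pH − pKa = 3.02 − 3.0721 = -0.0521. [A⁻]/[HA] = 10^(-0.0521) = 0.887

[A⁻]/[HA] = 0.887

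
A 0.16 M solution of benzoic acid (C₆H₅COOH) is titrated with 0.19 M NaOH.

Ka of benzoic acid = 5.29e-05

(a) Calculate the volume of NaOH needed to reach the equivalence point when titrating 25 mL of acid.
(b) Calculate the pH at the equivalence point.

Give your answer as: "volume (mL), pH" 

moles acid = 0.16 × 25/1000 = 0.004 mol; V_base = moles/0.19 × 1000 = 21.1 mL. At equivalence only the conjugate base is present: [A⁻] = 0.004/0.046 = 8.6857e-02 M. Kb = Kw/Ka = 1.89e-10; [OH⁻] = √(Kb × [A⁻]) = 4.0521e-06; pOH = 5.39; pH = 14 - pOH = 8.61.

V = 21.1 mL, pH = 8.61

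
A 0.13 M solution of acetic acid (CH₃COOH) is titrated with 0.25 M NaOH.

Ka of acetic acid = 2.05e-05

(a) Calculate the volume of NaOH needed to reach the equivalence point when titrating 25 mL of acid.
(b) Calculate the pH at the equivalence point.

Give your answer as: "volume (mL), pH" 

moles acid = 0.13 × 25/1000 = 0.00325 mol; V_base = moles/0.25 × 1000 = 13.0 mL. At equivalence only the conjugate base is present: [A⁻] = 0.00325/0.038 = 8.5526e-02 M. Kb = Kw/Ka = 4.88e-10; [OH⁻] = √(Kb × [A⁻]) = 6.4591e-06; pOH = 5.19; pH = 14 - pOH = 8.81.

V = 13.0 mL, pH = 8.81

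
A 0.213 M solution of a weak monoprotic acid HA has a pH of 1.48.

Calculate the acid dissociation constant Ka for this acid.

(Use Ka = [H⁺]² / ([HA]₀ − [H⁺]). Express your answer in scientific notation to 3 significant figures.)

[H⁺] = 10^(−pH) = 10^(−1.48) = 3.311e-02 M. For HA ⇌ H⁺ + A⁻, Ka = [H⁺][A⁻]/[HA] = [H⁺]² / ([HA]₀ − [H⁺]) = (3.311e-02)² / (0.213 − 3.311e-02) = 6.10e-03.

K_a = 6.10e-03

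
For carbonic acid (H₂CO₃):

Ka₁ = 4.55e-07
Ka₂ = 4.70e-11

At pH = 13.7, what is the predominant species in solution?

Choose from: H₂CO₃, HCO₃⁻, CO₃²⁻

pKa₁ = 6.34, pKa₂ = 10.33. For a polyprotic acid the predominant species crosses at each pKa: below pKa_n the protonated form dominates, above it the deprotonated form does. At pH = 13.7, the predominant species is CO₃²⁻.

CO₃²⁻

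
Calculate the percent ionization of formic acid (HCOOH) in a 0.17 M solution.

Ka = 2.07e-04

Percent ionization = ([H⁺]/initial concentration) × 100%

Using Ka equilibrium: x² + Ka×x - Ka×C = 0. Solving: [H⁺] = 5.8295e-03. Percent = (5.8295e-03/0.17) × 100

Percent ionization = 3.43%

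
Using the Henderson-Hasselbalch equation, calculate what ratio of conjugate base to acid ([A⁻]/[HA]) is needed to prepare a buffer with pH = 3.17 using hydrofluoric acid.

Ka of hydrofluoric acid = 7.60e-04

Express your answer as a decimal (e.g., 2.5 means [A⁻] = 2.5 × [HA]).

pKa = -log(7.60e-04) = 3.1192. pH = pKa + log([A⁻]/[HA]), so log([A⁻]/[HA]) = pH − pKa = 3.17 − 3.1192 = 0.0508. [A⁻]/[HA] = 10^(0.0508) = 1.12

[A⁻]/[HA] = 1.12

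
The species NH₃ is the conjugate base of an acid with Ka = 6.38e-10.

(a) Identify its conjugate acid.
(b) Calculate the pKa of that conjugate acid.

(a) The conjugate acid is formed by adding one H⁺ to NH₃, giving NH₄⁺. (b) pKa = -log(Ka) = -log(6.38e-10) = 9.20.

Conjugate acid: NH₄⁺; pK_a = 9.20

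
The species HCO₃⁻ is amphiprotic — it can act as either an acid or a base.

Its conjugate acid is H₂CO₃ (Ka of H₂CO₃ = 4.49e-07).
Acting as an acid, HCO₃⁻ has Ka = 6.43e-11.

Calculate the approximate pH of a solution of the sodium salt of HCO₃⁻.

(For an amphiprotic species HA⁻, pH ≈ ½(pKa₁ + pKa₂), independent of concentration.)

pKa₁ = -log(4.49e-07) = 6.35; pKa₂ = -log(6.43e-11) = 10.19. For an amphiprotic species, pH ≈ ½(pKa₁ + pKa₂) = ½(6.35 + 10.19) = 8.27.

pH = 8.27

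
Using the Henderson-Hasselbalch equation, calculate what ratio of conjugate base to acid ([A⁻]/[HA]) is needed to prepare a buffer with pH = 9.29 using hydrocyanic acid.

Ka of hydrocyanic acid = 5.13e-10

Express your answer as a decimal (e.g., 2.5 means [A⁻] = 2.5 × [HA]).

pKa = -log(5.13e-10) = 9.2899. pH = pKa + log([A⁻]/[HA]), so log([A⁻]/[HA]) = pH − pKa = 9.29 − 9.2899 = 0.0001. [A⁻]/[HA] = 10^(0.0001) = 1.00

[A⁻]/[HA] = 1.00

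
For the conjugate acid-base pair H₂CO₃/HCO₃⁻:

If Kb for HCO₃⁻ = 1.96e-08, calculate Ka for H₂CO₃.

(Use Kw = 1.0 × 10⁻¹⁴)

For a conjugate pair Ka × Kb = Kw, so Ka = Kw/Kb = 1.0 × 10⁻¹⁴ / 1.96e-08 = 5.10e-07.

K_a = 5.10e-07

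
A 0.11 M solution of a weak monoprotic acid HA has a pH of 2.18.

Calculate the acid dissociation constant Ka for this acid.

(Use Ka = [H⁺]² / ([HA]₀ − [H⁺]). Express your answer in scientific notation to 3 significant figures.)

[H⁺] = 10^(−pH) = 10^(−2.18) = 6.607e-03 M. For HA ⇌ H⁺ + A⁻, Ka = [H⁺][A⁻]/[HA] = [H⁺]² / ([HA]₀ − [H⁺]) = (6.607e-03)² / (0.11 − 6.607e-03) = 4.22e-04.

K_a = 4.22e-04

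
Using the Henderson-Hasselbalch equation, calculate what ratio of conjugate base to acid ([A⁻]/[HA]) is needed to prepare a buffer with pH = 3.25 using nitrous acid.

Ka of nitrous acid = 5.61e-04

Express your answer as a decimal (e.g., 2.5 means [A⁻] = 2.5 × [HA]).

pKa = -log(5.61e-04) = 3.2510. pH = pKa + log([A⁻]/[HA]), so log([A⁻]/[HA]) = pH − pKa = 3.25 − 3.2510 = -0.0010. [A⁻]/[HA] = 10^(-0.0010) = 0.998

[A⁻]/[HA] = 0.998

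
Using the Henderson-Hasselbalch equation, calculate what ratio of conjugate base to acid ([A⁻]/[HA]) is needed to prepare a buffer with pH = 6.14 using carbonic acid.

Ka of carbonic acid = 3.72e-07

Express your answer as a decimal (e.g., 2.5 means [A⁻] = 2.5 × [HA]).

pKa = -log(3.72e-07) = 6.4295. pH = pKa + log([A⁻]/[HA]), so log([A⁻]/[HA]) = pH − pKa = 6.14 − 6.4295 = -0.2895. [A⁻]/[HA] = 10^(-0.2895) = 0.514

[A⁻]/[HA] = 0.514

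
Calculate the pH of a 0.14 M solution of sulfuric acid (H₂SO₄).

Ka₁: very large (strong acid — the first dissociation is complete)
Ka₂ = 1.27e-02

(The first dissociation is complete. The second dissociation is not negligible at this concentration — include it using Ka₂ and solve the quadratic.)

First dissociation is complete: [H⁺]₀ = [HSO₄⁻]₀ = C = 0.14 M. Second dissociation HSO₄⁻ ⇌ H⁺ + SO₄²⁻: let x = [SO₄²⁻]. Ka₂ = (C + x)·x / (C − x) = 1.27e-02 → x² + (C + Ka₂)·x − Ka₂·C = 0 → x² + 0.15270·x − 1.778e-03 = 0. x = (−0.15270 + √(0.15270² + 4 × 1.778e-03)) / 2 = 1.0870e-02 M. [H⁺] = C + x = 0.14 + 1.0870e-02 = 1.5087e-01 M. pH = -log(1.5087e-01) = 0.82.

pH = 0.82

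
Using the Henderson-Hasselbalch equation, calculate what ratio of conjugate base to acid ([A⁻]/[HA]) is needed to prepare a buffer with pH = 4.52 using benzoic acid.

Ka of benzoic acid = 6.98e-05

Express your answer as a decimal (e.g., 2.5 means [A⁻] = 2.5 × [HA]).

pKa = -log(6.98e-05) = 4.1561. pH = pKa + log([A⁻]/[HA]), so log([A⁻]/[HA]) = pH − pKa = 4.52 − 4.1561 = 0.3639. [A⁻]/[HA] = 10^(0.3639) = 2.31

[A⁻]/[HA] = 2.31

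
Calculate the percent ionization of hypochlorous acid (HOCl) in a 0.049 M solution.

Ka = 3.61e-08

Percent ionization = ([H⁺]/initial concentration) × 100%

Using Ka equilibrium: x² + Ka×x - Ka×C = 0. Solving: [H⁺] = 4.2040e-05. Percent = (4.2040e-05/0.049) × 100

Percent ionization = 0.0858%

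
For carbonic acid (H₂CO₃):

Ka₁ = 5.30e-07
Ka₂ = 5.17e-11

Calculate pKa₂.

pKa₂ = -log(Ka₂) = -log(5.17e-11) = 10.29.

pK_{a2} = 10.29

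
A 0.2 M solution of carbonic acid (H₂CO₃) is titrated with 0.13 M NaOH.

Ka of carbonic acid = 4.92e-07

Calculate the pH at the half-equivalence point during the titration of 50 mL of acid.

At half-equivalence [HA] = [A⁻], so Henderson-Hasselbalch gives pH = pKa = -log(4.92e-07) = 6.31.

pH = pKa = 6.31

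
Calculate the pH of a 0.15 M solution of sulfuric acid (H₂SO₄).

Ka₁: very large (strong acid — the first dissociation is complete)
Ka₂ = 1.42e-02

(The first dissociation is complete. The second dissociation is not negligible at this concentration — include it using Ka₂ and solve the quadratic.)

First dissociation is complete: [H⁺]₀ = [HSO₄⁻]₀ = C = 0.15 M. Second dissociation HSO₄⁻ ⇌ H⁺ + SO₄²⁻: let x = [SO₄²⁻]. Ka₂ = (C + x)·x / (C − x) = 1.42e-02 → x² + (C + Ka₂)·x − Ka₂·C = 0 → x² + 0.16420·x − 2.130e-03 = 0. x = (−0.16420 + √(0.16420² + 4 × 2.130e-03)) / 2 = 1.2083e-02 M. [H⁺] = C + x = 0.15 + 1.2083e-02 = 1.6208e-01 M. pH = -log(1.6208e-01) = 0.79.

pH = 0.79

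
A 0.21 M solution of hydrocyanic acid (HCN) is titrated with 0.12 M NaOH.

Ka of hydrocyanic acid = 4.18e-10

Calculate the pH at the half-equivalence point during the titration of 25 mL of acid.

At half-equivalence [HA] = [A⁻], so Henderson-Hasselbalch gives pH = pKa = -log(4.18e-10) = 9.38.

pH = pKa = 9.38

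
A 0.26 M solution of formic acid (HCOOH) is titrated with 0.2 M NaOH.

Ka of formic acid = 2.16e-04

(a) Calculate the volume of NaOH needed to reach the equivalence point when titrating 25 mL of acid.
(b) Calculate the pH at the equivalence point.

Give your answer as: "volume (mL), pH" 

moles acid = 0.26 × 25/1000 = 0.0065 mol; V_base = moles/0.2 × 1000 = 32.5 mL. At equivalence only the conjugate base is present: [A⁻] = 0.0065/0.057 = 1.1304e-01 M. Kb = Kw/Ka = 4.63e-11; [OH⁻] = √(Kb × [A⁻]) = 2.2877e-06; pOH = 5.64; pH = 14 - pOH = 8.36.

V = 32.5 mL, pH = 8.36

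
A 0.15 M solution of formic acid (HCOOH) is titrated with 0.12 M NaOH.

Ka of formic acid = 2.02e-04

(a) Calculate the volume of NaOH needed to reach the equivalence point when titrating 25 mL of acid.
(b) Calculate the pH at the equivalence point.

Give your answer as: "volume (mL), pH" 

moles acid = 0.15 × 25/1000 = 0.00375 mol; V_base = moles/0.12 × 1000 = 31.2 mL. At equivalence only the conjugate base is present: [A⁻] = 0.00375/0.056 = 6.6667e-02 M. Kb = Kw/Ka = 4.95e-11; [OH⁻] = √(Kb × [A⁻]) = 1.8167e-06; pOH = 5.74; pH = 14 - pOH = 8.26.

V = 31.2 mL, pH = 8.26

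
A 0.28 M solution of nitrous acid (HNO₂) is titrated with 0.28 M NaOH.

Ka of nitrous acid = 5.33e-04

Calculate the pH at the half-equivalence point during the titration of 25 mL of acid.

At half-equivalence [HA] = [A⁻], so Henderson-Hasselbalch gives pH = pKa = -log(5.33e-04) = 3.27.

pH = pKa = 3.27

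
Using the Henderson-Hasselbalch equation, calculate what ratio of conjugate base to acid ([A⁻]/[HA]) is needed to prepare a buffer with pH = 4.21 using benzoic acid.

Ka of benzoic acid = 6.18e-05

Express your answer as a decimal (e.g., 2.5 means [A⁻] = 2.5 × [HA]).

pKa = -log(6.18e-05) = 4.2090. pH = pKa + log([A⁻]/[HA]), so log([A⁻]/[HA]) = pH − pKa = 4.21 − 4.2090 = 0.0010. [A⁻]/[HA] = 10^(0.0010) = 1.00

[A⁻]/[HA] = 1.00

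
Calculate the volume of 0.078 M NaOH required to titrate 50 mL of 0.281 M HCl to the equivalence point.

At equivalence: moles acid = moles base. moles HCl = 0.281 × 50/1000 = 0.01405 mol. V_base = moles / 0.078 × 1000 = 180.1 mL.

V_{base} = 180.1 mL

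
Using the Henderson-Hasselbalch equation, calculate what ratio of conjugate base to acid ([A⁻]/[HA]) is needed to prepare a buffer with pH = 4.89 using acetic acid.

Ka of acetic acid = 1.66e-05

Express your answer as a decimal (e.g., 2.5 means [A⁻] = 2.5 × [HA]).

pKa = -log(1.66e-05) = 4.7799. pH = pKa + log([A⁻]/[HA]), so log([A⁻]/[HA]) = pH − pKa = 4.89 − 4.7799 = 0.1101. [A⁻]/[HA] = 10^(0.1101) = 1.29

[A⁻]/[HA] = 1.29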